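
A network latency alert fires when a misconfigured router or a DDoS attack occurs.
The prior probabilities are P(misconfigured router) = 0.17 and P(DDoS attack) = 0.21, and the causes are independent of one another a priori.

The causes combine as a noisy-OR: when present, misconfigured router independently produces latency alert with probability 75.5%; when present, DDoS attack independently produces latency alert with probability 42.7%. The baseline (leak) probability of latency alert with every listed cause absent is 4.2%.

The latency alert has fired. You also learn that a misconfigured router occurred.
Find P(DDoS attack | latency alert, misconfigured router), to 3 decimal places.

P(DDoS attack | latency alert, misconfigured router) ≈ 0.231

Under noisy-OR, P(latency alert | causes) = 1 − (1−0.042)·∏(1−qᵢ) over the active causes.
Enumerate both values of DDoS attack and weight by the priors:
  P(latency alert | misconfigured router) = 0.76529×0.79 + 0.865511×0.21
        = 0.604579 + 0.181757 = 0.786336
Configurations with DDoS attack contribute 0.181757, so
  P(DDoS attack | latency alert, misconfigured router) = 0.181757 / 0.786336 ≈ 0.231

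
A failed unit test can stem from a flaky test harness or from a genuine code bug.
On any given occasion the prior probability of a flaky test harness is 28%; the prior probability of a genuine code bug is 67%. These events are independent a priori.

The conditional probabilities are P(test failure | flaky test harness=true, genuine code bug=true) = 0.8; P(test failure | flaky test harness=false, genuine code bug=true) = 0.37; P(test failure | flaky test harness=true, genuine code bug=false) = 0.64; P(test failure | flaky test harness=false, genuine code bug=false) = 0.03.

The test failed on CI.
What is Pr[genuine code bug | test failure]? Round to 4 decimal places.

Weight on genuine code bug=true, given the evidence: 0.178488 + 0.150080 = 0.328568
The normalizing constant is 0.03·0.72·0.33 + 0.37·0.72·0.67 + 0.64·0.28·0.33 + 0.8·0.28·0.67 = 0.394832
Posterior = 0.328568 / 0.394832 ≈ 0.8322

Pr[genuine code bug | test failure] ≈ 0.8322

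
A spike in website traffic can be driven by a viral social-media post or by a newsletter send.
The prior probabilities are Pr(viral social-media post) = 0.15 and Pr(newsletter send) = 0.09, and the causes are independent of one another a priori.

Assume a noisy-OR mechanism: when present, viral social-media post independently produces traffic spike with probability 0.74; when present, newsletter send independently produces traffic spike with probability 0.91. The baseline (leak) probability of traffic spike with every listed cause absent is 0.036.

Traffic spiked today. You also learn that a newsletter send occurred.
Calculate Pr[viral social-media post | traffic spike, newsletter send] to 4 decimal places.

Pr[viral social-media post | traffic spike, newsletter send] ≈ 0.1589

Under noisy-OR, P(traffic spike | causes) = 1 − (1−0.036)·∏(1−qᵢ) over the active causes.
Sum P(traffic spike|·) weighted by the priors over both values of viral social-media post:
  P(traffic spike | newsletter send) = 0.91324*0.85 + 0.977442*0.15
        = 0.776254 + 0.146616 = 0.922870
The terms with viral social-media post present sum to 0.146616, so
  P(viral social-media post | traffic spike, newsletter send) = 0.146616 / 0.922870 ≈ 0.1589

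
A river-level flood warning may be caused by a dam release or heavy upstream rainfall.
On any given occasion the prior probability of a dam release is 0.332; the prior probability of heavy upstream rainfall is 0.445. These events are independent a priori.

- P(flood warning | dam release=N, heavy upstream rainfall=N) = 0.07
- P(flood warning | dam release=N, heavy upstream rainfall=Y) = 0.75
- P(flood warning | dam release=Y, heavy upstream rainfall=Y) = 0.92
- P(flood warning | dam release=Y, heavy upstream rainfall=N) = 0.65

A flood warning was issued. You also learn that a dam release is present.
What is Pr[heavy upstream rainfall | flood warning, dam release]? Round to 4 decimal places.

For the numerator, keep only heavy upstream rainfall=true terms: 0.92·0.445 = 0.409400
The normalizing constant is 0.65·0.555 + 0.92·0.445 = 0.770150
P(heavy upstream rainfall | flood warning, dam release) = 0.409400/0.770150 ≈ 0.5316

Pr[heavy upstream rainfall | flood warning, dam release] ≈ 0.5316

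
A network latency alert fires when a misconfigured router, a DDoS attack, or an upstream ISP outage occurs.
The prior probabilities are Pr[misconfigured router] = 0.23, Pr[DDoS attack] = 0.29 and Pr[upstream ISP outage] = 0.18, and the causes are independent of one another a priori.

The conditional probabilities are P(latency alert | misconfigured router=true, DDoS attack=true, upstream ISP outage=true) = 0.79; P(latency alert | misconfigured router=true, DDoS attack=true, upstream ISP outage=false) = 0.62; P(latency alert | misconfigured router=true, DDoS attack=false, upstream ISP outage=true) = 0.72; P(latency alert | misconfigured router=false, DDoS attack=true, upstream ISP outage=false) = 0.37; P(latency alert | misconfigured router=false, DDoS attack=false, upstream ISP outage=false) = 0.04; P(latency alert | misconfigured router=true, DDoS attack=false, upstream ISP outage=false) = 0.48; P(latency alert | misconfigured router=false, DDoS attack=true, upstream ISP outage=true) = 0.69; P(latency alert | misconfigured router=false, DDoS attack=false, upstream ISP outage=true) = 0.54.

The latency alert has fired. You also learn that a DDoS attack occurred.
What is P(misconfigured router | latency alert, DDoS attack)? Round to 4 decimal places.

P(misconfigured router | latency alert, DDoS attack) ≈ 0.3125

P(latency alert | DDoS attack) = 0.37×0.77×0.82 + 0.69×0.77×0.18 + 0.62×0.23×0.82 + 0.79×0.23×0.18 = 0.233618 + 0.095634 + 0.116932 + 0.032706 = 0.478890
Restricting to configurations with misconfigured router present: 0.116932 + 0.032706 = 0.149638.
So P(misconfigured router | latency alert, DDoS attack) = 0.149638/0.478890 ≈ 0.3125.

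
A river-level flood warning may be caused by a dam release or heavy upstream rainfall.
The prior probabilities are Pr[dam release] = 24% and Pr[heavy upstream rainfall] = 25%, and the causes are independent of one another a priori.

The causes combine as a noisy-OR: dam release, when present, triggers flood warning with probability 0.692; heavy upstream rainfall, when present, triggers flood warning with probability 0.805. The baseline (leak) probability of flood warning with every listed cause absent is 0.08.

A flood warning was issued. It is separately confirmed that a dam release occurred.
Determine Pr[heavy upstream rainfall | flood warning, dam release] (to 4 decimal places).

Pr[heavy upstream rainfall | flood warning, dam release] ≈ 0.3053

Under noisy-OR, P(flood warning | causes) = 1 − (1−0.08)·∏(1−qᵢ) over the active causes.
Numerator (weight on configurations with heavy upstream rainfall): 0.944745*0.25 = 0.236186
The normalizing constant is 0.71664*0.75 + 0.944745*0.25 = 0.773666
Posterior = 0.236186 / 0.773666 ≈ 0.3053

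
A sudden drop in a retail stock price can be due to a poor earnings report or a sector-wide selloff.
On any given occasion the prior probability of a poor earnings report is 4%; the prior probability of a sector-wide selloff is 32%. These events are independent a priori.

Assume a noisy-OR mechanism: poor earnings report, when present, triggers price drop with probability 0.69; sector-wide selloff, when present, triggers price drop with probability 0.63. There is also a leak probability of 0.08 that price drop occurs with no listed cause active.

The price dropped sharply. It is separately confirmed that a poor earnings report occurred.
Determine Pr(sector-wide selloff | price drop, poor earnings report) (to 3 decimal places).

Pr(sector-wide selloff | price drop, poor earnings report) ≈ 0.371

Under noisy-OR, P(price drop | causes) = 1 − (1−0.08)·∏(1−qᵢ) over the active causes.
By total probability over both values of sector-wide selloff:
  P(price drop | poor earnings report) = 0.7148*0.68 + 0.894476*0.32
        = 0.486064 + 0.286232 = 0.772296
Configurations with sector-wide selloff contribute 0.286232, so
  P(sector-wide selloff | price drop, poor earnings report) = 0.286232 / 0.772296 ≈ 0.371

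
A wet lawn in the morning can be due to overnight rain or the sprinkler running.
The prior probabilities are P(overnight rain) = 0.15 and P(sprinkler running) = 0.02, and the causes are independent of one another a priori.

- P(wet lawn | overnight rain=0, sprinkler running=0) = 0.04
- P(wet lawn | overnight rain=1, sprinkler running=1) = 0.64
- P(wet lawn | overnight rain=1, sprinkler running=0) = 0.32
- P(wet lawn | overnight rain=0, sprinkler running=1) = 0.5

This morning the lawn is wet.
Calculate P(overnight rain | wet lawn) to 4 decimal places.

P(overnight rain | wet lawn) ≈ 0.5393

P(wet lawn) = 0.04·0.85·0.98 + 0.5·0.85·0.02 + 0.32·0.15·0.98 + 0.64·0.15·0.02 = 0.033320 + 0.008500 + 0.047040 + 0.001920 = 0.090780
Restricting to configurations with overnight rain present: 0.047040 + 0.001920 = 0.048960.
So P(overnight rain | wet lawn) = 0.048960/0.090780 ≈ 0.5393.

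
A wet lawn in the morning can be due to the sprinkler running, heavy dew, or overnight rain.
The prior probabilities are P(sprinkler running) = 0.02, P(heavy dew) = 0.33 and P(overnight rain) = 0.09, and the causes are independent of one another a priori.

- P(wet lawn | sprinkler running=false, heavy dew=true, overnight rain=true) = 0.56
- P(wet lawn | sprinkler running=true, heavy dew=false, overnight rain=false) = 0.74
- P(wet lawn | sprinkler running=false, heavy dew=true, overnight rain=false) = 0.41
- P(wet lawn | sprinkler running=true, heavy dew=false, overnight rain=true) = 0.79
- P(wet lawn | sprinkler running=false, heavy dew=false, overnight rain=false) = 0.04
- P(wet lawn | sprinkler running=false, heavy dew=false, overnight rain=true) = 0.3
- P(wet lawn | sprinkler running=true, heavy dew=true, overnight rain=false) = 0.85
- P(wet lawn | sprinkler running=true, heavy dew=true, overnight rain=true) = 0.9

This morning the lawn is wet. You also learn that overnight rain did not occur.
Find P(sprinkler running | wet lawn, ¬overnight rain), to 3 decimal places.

Weight on sprinkler running=true, given the evidence: 0.009916 + 0.005610 = 0.015526
The normalizing constant is 0.04×0.98×0.67 + 0.41×0.98×0.33 + 0.74×0.02×0.67 + 0.85×0.02×0.33 = 0.174384
P(sprinkler running | wet lawn, ¬overnight rain) = 0.015526/0.174384 ≈ 0.089

P(sprinkler running | wet lawn, ¬overnight rain) ≈ 0.089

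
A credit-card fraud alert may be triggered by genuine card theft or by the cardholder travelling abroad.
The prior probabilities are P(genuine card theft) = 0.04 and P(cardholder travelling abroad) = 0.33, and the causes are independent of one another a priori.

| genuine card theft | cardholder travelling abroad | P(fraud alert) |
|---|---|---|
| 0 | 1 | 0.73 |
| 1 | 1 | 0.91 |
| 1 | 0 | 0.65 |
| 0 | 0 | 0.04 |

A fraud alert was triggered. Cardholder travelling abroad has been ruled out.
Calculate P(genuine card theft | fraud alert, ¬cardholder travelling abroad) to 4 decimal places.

P(genuine card theft | fraud alert, ¬cardholder travelling abroad) ≈ 0.4037

P(fraud alert | ¬cardholder travelling abroad) = 0.04*0.96 + 0.65*0.04 = 0.038400 + 0.026000 = 0.064400
The genuine card theft-present share is 0.65*0.04 = 0.026000.
Hence the posterior is 0.026000/0.064400 ≈ 0.4037.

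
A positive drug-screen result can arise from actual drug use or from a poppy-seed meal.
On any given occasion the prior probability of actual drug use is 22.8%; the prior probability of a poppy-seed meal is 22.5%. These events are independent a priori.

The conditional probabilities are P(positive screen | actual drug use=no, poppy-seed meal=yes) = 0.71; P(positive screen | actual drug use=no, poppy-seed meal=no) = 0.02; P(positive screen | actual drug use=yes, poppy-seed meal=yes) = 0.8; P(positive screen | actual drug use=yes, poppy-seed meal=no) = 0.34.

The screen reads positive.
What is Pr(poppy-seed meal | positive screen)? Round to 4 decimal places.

Pr(poppy-seed meal | positive screen) ≈ 0.6953

Enumerate the 4 (actual drug use, poppy-seed meal) configurations and weight by the priors:
  P(positive screen) = 0.02·0.772·0.775 + 0.71·0.772·0.225 + 0.34·0.228·0.775 + 0.8·0.228·0.225
        = 0.011966 + 0.123327 + 0.060078 + 0.041040 = 0.236411
The terms with poppy-seed meal present sum to 0.164367, so
  P(poppy-seed meal | positive screen) = 0.164367 / 0.236411 ≈ 0.6953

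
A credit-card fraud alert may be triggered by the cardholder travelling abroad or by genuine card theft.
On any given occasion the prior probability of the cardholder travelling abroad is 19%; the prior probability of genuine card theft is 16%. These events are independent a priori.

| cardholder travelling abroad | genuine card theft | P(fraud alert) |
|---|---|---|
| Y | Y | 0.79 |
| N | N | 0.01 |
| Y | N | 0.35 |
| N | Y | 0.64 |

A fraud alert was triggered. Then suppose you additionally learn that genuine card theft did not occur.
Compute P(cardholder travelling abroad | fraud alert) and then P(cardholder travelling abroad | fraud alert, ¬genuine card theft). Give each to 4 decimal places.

P(cardholder travelling abroad | fraud alert) ≈ 0.4709; P(cardholder travelling abroad | fraud alert, ¬genuine card theft) ≈ 0.8914

By total probability over the 4 (cardholder travelling abroad, genuine card theft) configurations:
  P(fraud alert) = 0.01×0.81×0.84 + 0.64×0.81×0.16 + 0.35×0.19×0.84 + 0.79×0.19×0.16
        = 0.006804 + 0.082944 + 0.055860 + 0.024016 = 0.169624
Keeping only the cardholder travelling abroad-present terms gives 0.079876, so
  P(cardholder travelling abroad | fraud alert) = 0.079876 / 0.169624 ≈ 0.4709

Now condition on the additional information:
P(fraud alert | ¬genuine card theft) = 0.01·0.81 + 0.35·0.19 = 0.008100 + 0.066500 = 0.074600
Of this, 0.066500 comes from 0.35·0.19 (the cardholder travelling abroad=true cases).
P(cardholder travelling abroad | fraud alert, ¬genuine card theft) = 0.066500 / 0.074600 ≈ 0.8914
With genuine card theft excluded, cardholder travelling abroad must carry more of the explanatory weight for the fraud alert.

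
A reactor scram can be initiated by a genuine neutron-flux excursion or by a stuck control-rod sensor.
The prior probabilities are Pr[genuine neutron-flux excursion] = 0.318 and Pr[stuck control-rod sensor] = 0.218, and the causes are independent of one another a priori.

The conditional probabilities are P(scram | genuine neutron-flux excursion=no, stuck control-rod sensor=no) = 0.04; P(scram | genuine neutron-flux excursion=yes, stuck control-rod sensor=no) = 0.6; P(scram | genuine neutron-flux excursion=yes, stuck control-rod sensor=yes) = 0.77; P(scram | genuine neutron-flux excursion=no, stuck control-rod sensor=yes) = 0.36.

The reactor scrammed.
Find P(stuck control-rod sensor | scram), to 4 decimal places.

P(scram) = 0.04*0.682*0.782 + 0.36*0.682*0.218 + 0.6*0.318*0.782 + 0.77*0.318*0.218 = 0.021333 + 0.053523 + 0.149206 + 0.053379 = 0.277441
Of this, 0.106902 comes from 0.053523 + 0.053379 (the stuck control-rod sensor=true cases).
P(stuck control-rod sensor | scram) = 0.106902 / 0.277441 ≈ 0.3853

P(stuck control-rod sensor | scram) ≈ 0.3853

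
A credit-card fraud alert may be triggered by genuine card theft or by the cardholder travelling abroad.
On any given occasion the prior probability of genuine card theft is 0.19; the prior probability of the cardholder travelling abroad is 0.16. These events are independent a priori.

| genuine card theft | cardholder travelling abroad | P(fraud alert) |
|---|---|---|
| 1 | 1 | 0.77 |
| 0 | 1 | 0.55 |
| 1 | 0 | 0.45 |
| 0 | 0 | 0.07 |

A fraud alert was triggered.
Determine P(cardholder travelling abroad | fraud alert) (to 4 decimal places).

For the numerator, keep only cardholder travelling abroad=true terms: 0.071280 + 0.023408 = 0.094688
Denominator P(fraud alert): 0.07×0.81×0.84 + 0.55×0.81×0.16 + 0.45×0.19×0.84 + 0.77×0.19×0.16 = 0.214136
P(cardholder travelling abroad | fraud alert) = 0.094688/0.214136 ≈ 0.4422

P(cardholder travelling abroad | fraud alert) ≈ 0.4422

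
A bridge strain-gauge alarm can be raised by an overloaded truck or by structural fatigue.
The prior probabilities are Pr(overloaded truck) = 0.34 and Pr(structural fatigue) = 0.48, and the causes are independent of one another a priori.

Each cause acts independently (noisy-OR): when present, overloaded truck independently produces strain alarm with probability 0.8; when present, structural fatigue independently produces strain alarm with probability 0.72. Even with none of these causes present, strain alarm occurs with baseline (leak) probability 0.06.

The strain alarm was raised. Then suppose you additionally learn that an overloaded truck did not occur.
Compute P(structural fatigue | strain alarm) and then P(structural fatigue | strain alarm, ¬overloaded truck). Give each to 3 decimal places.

Under noisy-OR, P(strain alarm | causes) = 1 − (1−0.06)·∏(1−qᵢ) over the active causes.
Weight on structural fatigue=true, given the evidence: 0.233418 + 0.154609 = 0.388027
Normalizer over all consistent configurations: 0.06*0.66*0.52 + 0.7368*0.66*0.48 + 0.812*0.34*0.52 + 0.94736*0.34*0.48 = 0.552181
Posterior = 0.388027 / 0.552181 ≈ 0.703

Now condition on the additional information:
P(strain alarm | ¬overloaded truck) = 0.06·0.52 + 0.7368·0.48 = 0.031200 + 0.353664 = 0.384864
Of this, 0.353664 comes from 0.7368·0.48 (the structural fatigue=true cases).
So P(structural fatigue | strain alarm, ¬overloaded truck) = 0.353664/0.384864 ≈ 0.919.
With overloaded truck excluded, structural fatigue must carry more of the explanatory weight for the strain alarm.

P(structural fatigue | strain alarm) ≈ 0.703; P(structural fatigue | strain alarm, ¬overloaded truck) ≈ 0.919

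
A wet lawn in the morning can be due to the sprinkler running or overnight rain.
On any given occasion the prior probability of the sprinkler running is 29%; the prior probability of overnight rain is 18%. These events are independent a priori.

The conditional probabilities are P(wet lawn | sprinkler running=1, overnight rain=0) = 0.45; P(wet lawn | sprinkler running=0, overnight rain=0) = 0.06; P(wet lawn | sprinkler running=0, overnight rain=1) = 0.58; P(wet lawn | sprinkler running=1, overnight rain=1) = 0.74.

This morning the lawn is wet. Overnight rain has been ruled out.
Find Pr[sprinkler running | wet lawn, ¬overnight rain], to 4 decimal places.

Pr[sprinkler running | wet lawn, ¬overnight rain] ≈ 0.7539

P(wet lawn | ¬overnight rain) = 0.06·0.71 + 0.45·0.29 = 0.042600 + 0.130500 = 0.173100
Of this, 0.130500 comes from 0.45·0.29 (the sprinkler running=true cases).
So P(sprinkler running | wet lawn, ¬overnight rain) = 0.130500/0.173100 ≈ 0.7539.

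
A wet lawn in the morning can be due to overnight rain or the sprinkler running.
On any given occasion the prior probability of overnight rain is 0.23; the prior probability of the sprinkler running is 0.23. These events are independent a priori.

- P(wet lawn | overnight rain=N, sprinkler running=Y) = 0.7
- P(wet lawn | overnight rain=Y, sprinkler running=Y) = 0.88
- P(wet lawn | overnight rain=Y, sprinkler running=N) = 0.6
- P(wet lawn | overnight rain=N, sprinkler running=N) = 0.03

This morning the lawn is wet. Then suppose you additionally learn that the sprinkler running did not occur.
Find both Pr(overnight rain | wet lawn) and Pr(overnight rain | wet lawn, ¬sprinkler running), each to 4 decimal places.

Pr(overnight rain | wet lawn) ≈ 0.5188; Pr(overnight rain | wet lawn, ¬sprinkler running) ≈ 0.8566

Weight on overnight rain=true, given the evidence: 0.106260 + 0.046552 = 0.152812
Normalizer over all consistent configurations: 0.03*0.77*0.77 + 0.7*0.77*0.23 + 0.6*0.23*0.77 + 0.88*0.23*0.23 = 0.294569
P(overnight rain | wet lawn) = 0.152812/0.294569 ≈ 0.5188

Now also conditioning on sprinkler running≠true:
By total probability over both values of overnight rain:
  P(wet lawn | ¬sprinkler running) = 0.03×0.77 + 0.6×0.23
        = 0.023100 + 0.138000 = 0.161100
Keeping only the overnight rain-present terms gives 0.138000, so
  P(overnight rain | wet lawn, ¬sprinkler running) = 0.138000 / 0.161100 ≈ 0.8566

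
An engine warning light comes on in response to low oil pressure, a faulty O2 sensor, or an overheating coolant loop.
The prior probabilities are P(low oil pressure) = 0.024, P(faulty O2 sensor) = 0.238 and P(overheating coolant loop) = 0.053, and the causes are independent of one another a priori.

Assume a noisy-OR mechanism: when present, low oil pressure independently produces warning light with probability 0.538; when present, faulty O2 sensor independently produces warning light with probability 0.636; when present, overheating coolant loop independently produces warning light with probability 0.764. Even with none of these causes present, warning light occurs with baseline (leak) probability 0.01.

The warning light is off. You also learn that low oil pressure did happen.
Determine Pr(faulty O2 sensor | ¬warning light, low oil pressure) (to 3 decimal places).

Pr(faulty O2 sensor | ¬warning light, low oil pressure) ≈ 0.102

Under noisy-OR, P(warning light | causes) = 1 − (1−0.01)·∏(1−qᵢ) over the active causes.
Weight on faulty O2 sensor=true, given the evidence: 0.037524 + 0.000496 = 0.038020
The normalizing constant is 0.45738*0.762*0.947 + 0.107942*0.762*0.053 + 0.166486*0.238*0.947 + 0.039291*0.238*0.053 = 0.372431
Posterior = 0.038020 / 0.372431 ≈ 0.102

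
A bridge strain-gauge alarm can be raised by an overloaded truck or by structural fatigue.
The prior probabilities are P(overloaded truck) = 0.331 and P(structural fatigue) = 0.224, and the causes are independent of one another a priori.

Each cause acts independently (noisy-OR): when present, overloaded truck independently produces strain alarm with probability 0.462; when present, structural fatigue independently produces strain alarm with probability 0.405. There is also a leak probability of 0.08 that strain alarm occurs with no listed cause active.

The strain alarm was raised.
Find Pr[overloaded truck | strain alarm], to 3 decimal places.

Pr[overloaded truck | strain alarm] ≈ 0.625

Under noisy-OR, P(strain alarm | causes) = 1 − (1−0.08)·∏(1−qᵢ) over the active causes.
P(strain alarm) = 0.08×0.669×0.776 + 0.4526×0.669×0.224 + 0.50504×0.331×0.776 + 0.705499×0.331×0.224 = 0.041532 + 0.067825 + 0.129723 + 0.052309 = 0.291389
Restricting to configurations with overloaded truck present: 0.129723 + 0.052309 = 0.182032.
Hence the posterior is 0.182032/0.291389 ≈ 0.625.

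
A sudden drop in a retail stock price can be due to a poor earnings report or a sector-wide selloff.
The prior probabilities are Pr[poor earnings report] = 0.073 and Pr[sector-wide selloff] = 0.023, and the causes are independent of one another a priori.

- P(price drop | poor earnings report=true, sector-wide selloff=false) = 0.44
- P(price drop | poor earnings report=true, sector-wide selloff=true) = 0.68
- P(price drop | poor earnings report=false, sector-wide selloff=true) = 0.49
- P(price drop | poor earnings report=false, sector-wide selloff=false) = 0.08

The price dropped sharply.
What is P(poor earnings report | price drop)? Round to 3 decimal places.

P(poor earnings report | price drop) ≈ 0.282

P(price drop) = 0.08*0.927*0.977 + 0.49*0.927*0.023 + 0.44*0.073*0.977 + 0.68*0.073*0.023 = 0.072454 + 0.010447 + 0.031381 + 0.001142 = 0.115424
Restricting to configurations with poor earnings report present: 0.031381 + 0.001142 = 0.032523.
P(poor earnings report | price drop) = 0.032523 / 0.115424 ≈ 0.282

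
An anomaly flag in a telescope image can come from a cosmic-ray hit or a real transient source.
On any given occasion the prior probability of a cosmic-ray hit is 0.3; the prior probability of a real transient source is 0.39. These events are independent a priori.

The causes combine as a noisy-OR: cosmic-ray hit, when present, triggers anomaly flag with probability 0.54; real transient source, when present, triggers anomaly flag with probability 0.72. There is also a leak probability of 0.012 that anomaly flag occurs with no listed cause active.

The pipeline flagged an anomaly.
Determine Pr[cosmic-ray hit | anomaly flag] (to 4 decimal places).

Pr[cosmic-ray hit | anomaly flag] ≈ 0.4992

Under noisy-OR, P(anomaly flag | causes) = 1 − (1−0.012)·∏(1−qᵢ) over the active causes.
Sum P(anomaly flag|·) weighted by the priors over the 4 (cosmic-ray hit, real transient source) configurations:
  P(anomaly flag) = 0.012·0.7·0.61 + 0.72336·0.7·0.39 + 0.54552·0.3·0.61 + 0.872746·0.3·0.39
        = 0.005124 + 0.197477 + 0.099830 + 0.102111 = 0.404542
Configurations with cosmic-ray hit contribute 0.201941, so
  P(cosmic-ray hit | anomaly flag) = 0.201941 / 0.404542 ≈ 0.4992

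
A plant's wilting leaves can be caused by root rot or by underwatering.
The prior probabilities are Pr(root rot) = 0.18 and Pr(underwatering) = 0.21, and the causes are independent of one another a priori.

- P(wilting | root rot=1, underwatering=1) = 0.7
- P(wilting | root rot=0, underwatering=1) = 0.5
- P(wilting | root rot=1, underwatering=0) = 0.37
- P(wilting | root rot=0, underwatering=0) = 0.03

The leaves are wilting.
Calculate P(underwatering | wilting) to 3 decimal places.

By total probability over the 4 (root rot, underwatering) configurations:
  P(wilting) = 0.03·0.82·0.79 + 0.5·0.82·0.21 + 0.37·0.18·0.79 + 0.7·0.18·0.21
        = 0.019434 + 0.086100 + 0.052614 + 0.026460 = 0.184608
Keeping only the underwatering-present terms gives 0.112560, so
  P(underwatering | wilting) = 0.112560 / 0.184608 ≈ 0.610

P(underwatering | wilting) ≈ 0.610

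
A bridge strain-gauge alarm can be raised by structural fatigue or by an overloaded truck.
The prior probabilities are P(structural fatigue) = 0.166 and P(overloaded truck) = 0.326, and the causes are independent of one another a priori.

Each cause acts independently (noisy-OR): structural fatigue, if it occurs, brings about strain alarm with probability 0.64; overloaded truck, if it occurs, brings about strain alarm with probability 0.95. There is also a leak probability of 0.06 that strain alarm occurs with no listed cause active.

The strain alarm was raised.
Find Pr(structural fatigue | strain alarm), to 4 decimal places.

Under noisy-OR, P(strain alarm | causes) = 1 − (1−0.06)·∏(1−qᵢ) over the active causes.
Sum P(strain alarm|·) weighted by the priors over the 4 (structural fatigue, overloaded truck) configurations:
  P(strain alarm) = 0.06*0.834*0.674 + 0.953*0.834*0.326 + 0.6616*0.166*0.674 + 0.98308*0.166*0.326
        = 0.033727 + 0.259105 + 0.074022 + 0.053200 = 0.420054
Keeping only the structural fatigue-present terms gives 0.127222, so
  P(structural fatigue | strain alarm) = 0.127222 / 0.420054 ≈ 0.3029

Pr(structural fatigue | strain alarm) ≈ 0.3029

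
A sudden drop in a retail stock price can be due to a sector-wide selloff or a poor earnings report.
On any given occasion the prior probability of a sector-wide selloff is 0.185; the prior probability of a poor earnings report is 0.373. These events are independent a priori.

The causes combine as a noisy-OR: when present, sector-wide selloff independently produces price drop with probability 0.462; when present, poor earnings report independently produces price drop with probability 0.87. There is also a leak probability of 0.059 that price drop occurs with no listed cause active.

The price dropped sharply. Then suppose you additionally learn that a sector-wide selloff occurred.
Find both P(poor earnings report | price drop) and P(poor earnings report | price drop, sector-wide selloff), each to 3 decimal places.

Under noisy-OR, P(price drop | causes) = 1 − (1−0.059)·∏(1−qᵢ) over the active causes.
P(price drop) = 0.059*0.815*0.627 + 0.87767*0.815*0.373 + 0.493742*0.185*0.627 + 0.934186*0.185*0.373 = 0.030149 + 0.266807 + 0.057272 + 0.064464 = 0.418692
The poor earnings report-present share is 0.266807 + 0.064464 = 0.331271.
So P(poor earnings report | price drop) = 0.331271/0.418692 ≈ 0.791.

Now also conditioning on sector-wide selloff=true:
By total probability over both values of poor earnings report:
  P(price drop | sector-wide selloff) = 0.493742·0.627 + 0.934186·0.373
        = 0.309576 + 0.348451 = 0.658027
Keeping only the poor earnings report-present terms gives 0.348451, so
  P(poor earnings report | price drop, sector-wide selloff) = 0.348451 / 0.658027 ≈ 0.530
This is intercausal reasoning (explaining away): once sector-wide selloff accounts for the price drop, poor earnings report becomes less likely.

P(poor earnings report | price drop) ≈ 0.791; P(poor earnings report | price drop, sector-wide selloff) ≈ 0.530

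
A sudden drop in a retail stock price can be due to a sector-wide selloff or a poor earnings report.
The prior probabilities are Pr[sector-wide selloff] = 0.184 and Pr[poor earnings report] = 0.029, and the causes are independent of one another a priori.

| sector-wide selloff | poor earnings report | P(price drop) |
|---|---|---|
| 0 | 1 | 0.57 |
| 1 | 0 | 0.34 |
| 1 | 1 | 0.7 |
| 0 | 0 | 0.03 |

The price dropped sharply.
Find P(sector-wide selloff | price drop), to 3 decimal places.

P(price drop) = 0.03·0.816·0.971 + 0.57·0.816·0.029 + 0.34·0.184·0.971 + 0.7·0.184·0.029 = 0.023770 + 0.013488 + 0.060746 + 0.003735 = 0.101739
Restricting to configurations with sector-wide selloff present: 0.060746 + 0.003735 = 0.064481.
P(sector-wide selloff | price drop) = 0.064481 / 0.101739 ≈ 0.634

P(sector-wide selloff | price drop) ≈ 0.634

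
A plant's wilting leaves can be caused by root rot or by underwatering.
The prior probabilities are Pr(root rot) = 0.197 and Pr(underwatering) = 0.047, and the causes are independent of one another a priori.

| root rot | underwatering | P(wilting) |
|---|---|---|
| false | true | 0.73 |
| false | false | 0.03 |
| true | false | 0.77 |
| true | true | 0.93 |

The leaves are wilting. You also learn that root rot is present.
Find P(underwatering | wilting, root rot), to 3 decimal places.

Weight on underwatering=true, given the evidence: 0.93*0.047 = 0.043710
Normalizer over all consistent configurations: 0.77*0.953 + 0.93*0.047 = 0.777520
Posterior = 0.043710 / 0.777520 ≈ 0.056

P(underwatering | wilting, root rot) ≈ 0.056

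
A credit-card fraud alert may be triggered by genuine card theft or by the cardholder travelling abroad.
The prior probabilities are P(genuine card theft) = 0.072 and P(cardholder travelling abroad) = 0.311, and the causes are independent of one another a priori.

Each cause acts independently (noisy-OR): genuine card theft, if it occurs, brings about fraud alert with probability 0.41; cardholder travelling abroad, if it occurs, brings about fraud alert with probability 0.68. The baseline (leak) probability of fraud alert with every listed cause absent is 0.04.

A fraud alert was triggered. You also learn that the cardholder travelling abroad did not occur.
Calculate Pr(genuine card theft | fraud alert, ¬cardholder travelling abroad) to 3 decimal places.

Under noisy-OR, P(fraud alert | causes) = 1 − (1−0.04)·∏(1−qᵢ) over the active causes.
Sum P(fraud alert|·) weighted by the priors over both values of genuine card theft:
  P(fraud alert | ¬cardholder travelling abroad) = 0.04*0.928 + 0.4336*0.072
        = 0.037120 + 0.031219 = 0.068339
Configurations with genuine card theft contribute 0.031219, so
  P(genuine card theft | fraud alert, ¬cardholder travelling abroad) = 0.031219 / 0.068339 ≈ 0.457

Pr(genuine card theft | fraud alert, ¬cardholder travelling abroad) ≈ 0.457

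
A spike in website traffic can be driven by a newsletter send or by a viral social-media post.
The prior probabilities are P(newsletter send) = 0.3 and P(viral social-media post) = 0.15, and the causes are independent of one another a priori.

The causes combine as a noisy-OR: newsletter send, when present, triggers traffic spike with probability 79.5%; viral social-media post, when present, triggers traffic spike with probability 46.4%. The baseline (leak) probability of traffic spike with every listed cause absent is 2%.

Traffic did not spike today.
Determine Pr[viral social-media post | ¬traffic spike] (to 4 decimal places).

Pr[viral social-media post | ¬traffic spike] ≈ 0.0864

Under noisy-OR, P(traffic spike | causes) = 1 − (1−0.02)·∏(1−qᵢ) over the active causes.
Numerator (weight on configurations with viral social-media post): 0.055154 + 0.004846 = 0.060000
Denominator P(¬traffic spike): 0.98×0.7×0.85 + 0.52528×0.7×0.15 + 0.2009×0.3×0.85 + 0.107682×0.3×0.15 = 0.694329
P(viral social-media post | ¬traffic spike) = 0.060000/0.694329 ≈ 0.0864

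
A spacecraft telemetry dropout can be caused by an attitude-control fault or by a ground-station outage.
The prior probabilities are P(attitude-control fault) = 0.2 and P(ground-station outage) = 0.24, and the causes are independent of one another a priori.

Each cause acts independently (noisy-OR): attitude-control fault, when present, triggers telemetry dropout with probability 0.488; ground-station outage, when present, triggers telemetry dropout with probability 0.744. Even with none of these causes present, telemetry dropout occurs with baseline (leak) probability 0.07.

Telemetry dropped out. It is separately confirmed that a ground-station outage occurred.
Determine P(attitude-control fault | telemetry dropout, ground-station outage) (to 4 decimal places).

P(attitude-control fault | telemetry dropout, ground-station outage) ≈ 0.2237

Under noisy-OR, P(telemetry dropout | causes) = 1 − (1−0.07)·∏(1−qᵢ) over the active causes.
By total probability over both values of attitude-control fault:
  P(telemetry dropout | ground-station outage) = 0.76192*0.8 + 0.878103*0.2
        = 0.609536 + 0.175621 = 0.785157
Keeping only the attitude-control fault-present terms gives 0.175621, so
  P(attitude-control fault | telemetry dropout, ground-station outage) = 0.175621 / 0.785157 ≈ 0.2237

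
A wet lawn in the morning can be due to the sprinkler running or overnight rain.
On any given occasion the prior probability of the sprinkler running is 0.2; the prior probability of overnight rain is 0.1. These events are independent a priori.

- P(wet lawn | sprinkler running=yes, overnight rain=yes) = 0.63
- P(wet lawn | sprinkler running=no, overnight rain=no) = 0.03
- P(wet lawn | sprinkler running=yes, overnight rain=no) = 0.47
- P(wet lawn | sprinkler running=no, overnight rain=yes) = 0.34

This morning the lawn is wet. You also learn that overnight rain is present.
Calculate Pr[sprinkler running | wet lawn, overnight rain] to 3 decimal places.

For the numerator, keep only sprinkler running=true terms: 0.63*0.2 = 0.126000
Normalizer over all consistent configurations: 0.34*0.8 + 0.63*0.2 = 0.398000
P(sprinkler running | wet lawn, overnight rain) = 0.126000/0.398000 ≈ 0.317

Pr[sprinkler running | wet lawn, overnight rain] ≈ 0.317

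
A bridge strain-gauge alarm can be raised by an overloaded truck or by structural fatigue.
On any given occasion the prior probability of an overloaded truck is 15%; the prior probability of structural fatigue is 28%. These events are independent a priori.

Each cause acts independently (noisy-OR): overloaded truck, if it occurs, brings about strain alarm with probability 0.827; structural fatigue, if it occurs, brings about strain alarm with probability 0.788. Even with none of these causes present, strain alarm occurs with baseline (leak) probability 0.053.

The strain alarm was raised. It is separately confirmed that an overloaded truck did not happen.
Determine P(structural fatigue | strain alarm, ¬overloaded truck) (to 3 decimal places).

P(structural fatigue | strain alarm, ¬overloaded truck) ≈ 0.854

Under noisy-OR, P(strain alarm | causes) = 1 − (1−0.053)·∏(1−qᵢ) over the active causes.
By total probability over both values of structural fatigue:
  P(strain alarm | ¬overloaded truck) = 0.053×0.72 + 0.799236×0.28
        = 0.038160 + 0.223786 = 0.261946
Keeping only the structural fatigue-present terms gives 0.223786, so
  P(structural fatigue | strain alarm, ¬overloaded truck) = 0.223786 / 0.261946 ≈ 0.854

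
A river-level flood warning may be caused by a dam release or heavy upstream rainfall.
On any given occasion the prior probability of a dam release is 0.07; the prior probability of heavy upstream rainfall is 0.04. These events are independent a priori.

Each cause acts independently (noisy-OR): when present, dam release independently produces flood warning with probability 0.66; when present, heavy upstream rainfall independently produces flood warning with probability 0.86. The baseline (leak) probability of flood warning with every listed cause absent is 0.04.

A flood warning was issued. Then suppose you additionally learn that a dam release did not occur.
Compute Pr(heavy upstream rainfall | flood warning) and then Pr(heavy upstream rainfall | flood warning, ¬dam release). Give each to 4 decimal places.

Pr(heavy upstream rainfall | flood warning) ≈ 0.3010; Pr(heavy upstream rainfall | flood warning, ¬dam release) ≈ 0.4741

Under noisy-OR, P(flood warning | causes) = 1 − (1−0.04)·∏(1−qᵢ) over the active causes.
Enumerate the 4 (dam release, heavy upstream rainfall) configurations and weight by the priors:
  P(flood warning) = 0.04·0.93·0.96 + 0.8656·0.93·0.04 + 0.6736·0.07·0.96 + 0.954304·0.07·0.04
        = 0.035712 + 0.032200 + 0.045266 + 0.002672 = 0.115850
Configurations with heavy upstream rainfall contribute 0.034872, so
  P(heavy upstream rainfall | flood warning) = 0.034872 / 0.115850 ≈ 0.3010

Now also conditioning on dam release≠true:
P(flood warning | ¬dam release) = 0.04×0.96 + 0.8656×0.04 = 0.038400 + 0.034624 = 0.073024
Of this, 0.034624 comes from 0.8656×0.04 (the heavy upstream rainfall=true cases).
P(heavy upstream rainfall | flood warning, ¬dam release) = 0.034624 / 0.073024 ≈ 0.4741
Ruling out dam release raises the posterior on heavy upstream rainfall — the flip side of explaining away.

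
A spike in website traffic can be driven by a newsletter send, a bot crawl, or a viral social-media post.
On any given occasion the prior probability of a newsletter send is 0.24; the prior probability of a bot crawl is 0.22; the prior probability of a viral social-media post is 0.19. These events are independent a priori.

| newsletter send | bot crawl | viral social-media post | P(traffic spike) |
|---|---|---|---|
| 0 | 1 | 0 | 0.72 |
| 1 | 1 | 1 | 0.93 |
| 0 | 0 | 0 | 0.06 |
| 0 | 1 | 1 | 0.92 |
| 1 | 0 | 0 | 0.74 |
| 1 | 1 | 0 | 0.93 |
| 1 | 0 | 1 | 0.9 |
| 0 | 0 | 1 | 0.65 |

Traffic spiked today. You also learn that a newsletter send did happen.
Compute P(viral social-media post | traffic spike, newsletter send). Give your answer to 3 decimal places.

P(viral social-media post | traffic spike, newsletter send) ≈ 0.214

For the numerator, keep only viral social-media post=true terms: 0.133380 + 0.038874 = 0.172254
Denominator P(traffic spike | newsletter send): 0.74×0.78×0.81 + 0.9×0.78×0.19 + 0.93×0.22×0.81 + 0.93×0.22×0.19 = 0.805512
P(viral social-media post | traffic spike, newsletter send) = 0.172254/0.805512 ≈ 0.214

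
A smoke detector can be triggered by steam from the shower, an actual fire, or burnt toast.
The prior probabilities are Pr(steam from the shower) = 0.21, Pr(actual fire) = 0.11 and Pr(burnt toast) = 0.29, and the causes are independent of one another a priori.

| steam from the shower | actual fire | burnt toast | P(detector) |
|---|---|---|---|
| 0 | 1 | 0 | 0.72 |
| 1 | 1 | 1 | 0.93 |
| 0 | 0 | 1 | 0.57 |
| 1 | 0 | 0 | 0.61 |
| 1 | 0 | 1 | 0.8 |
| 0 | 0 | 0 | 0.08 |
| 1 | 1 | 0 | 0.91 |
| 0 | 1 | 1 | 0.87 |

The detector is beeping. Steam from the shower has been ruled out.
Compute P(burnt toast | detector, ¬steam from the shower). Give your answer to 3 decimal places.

P(burnt toast | detector, ¬steam from the shower) ≈ 0.621

For the numerator, keep only burnt toast=true terms: 0.147117 + 0.027753 = 0.174870
Normalizer over all consistent configurations: 0.08·0.89·0.71 + 0.57·0.89·0.29 + 0.72·0.11·0.71 + 0.87·0.11·0.29 = 0.281654
Posterior = 0.174870 / 0.281654 ≈ 0.621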